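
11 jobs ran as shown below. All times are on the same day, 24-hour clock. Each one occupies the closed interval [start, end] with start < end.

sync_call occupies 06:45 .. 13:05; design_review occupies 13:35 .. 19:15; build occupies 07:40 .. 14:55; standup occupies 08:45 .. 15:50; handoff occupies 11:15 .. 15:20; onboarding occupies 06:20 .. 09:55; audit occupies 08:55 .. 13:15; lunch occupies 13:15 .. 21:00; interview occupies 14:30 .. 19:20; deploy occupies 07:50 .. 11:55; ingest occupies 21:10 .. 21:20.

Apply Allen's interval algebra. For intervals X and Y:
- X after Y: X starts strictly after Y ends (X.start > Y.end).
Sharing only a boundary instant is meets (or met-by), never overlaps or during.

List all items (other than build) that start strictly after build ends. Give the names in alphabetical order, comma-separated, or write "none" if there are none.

ingest

Target build = [07:40, 14:55].
audit [08:55, 13:15] → during → no.
deploy [07:50, 11:55] → during → no.
design_review [13:35, 19:15] → overlapped-by → no.
handoff [11:15, 15:20] → overlapped-by → no.
ingest [21:10, 21:20] → after → yes.
interview [14:30, 19:20] → overlapped-by → no.
lunch [13:15, 21:00] → overlapped-by → no.
onboarding [06:20, 09:55] → overlaps → no.
standup [08:45, 15:50] → overlapped-by → no.
sync_call [06:45, 13:05] → overlaps → no.
Result: ingest.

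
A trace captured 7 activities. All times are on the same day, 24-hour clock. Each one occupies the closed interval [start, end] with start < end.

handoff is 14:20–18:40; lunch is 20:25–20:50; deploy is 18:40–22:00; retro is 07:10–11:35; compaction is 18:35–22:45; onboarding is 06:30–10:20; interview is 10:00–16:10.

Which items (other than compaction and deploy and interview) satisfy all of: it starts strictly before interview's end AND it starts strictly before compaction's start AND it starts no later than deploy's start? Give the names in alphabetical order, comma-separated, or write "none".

Conditions: its start is strictly before interview's end (X.start < 16:10) AND its start is strictly before compaction's start (X.start < 18:35) AND its start is no later than deploy's start (X.start <= 18:40).
handoff: start 14:20 < 16:10? ✓; start 14:20 < 18:35? ✓; start 14:20 <= 18:40? ✓ → yes.
lunch: start 20:25 < 16:10? ✗; start 20:25 < 18:35? ✗; start 20:25 <= 18:40? ✗ → no.
onboarding: start 06:30 < 16:10? ✓; start 06:30 < 18:35? ✓; start 06:30 <= 18:40? ✓ → yes.
retro: start 07:10 < 16:10? ✓; start 07:10 < 18:35? ✓; start 07:10 <= 18:40? ✓ → yes.
Result: handoff, onboarding, retro.

handoff, onboarding, retro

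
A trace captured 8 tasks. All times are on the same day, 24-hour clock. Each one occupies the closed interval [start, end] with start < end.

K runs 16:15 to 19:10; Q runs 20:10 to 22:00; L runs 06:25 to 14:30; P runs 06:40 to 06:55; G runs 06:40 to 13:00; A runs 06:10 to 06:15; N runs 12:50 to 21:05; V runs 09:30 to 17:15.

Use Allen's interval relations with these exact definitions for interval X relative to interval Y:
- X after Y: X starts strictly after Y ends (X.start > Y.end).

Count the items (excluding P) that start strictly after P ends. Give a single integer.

4

Target P = [06:40, 06:55].
A [06:10, 06:15] → before → no.
G [06:40, 13:00] → started-by → no.
K [16:15, 19:10] → after → counts.
L [06:25, 14:30] → contains → no.
N [12:50, 21:05] → after → counts.
Q [20:10, 22:00] → after → counts.
V [09:30, 17:15] → after → counts.
Total: 4.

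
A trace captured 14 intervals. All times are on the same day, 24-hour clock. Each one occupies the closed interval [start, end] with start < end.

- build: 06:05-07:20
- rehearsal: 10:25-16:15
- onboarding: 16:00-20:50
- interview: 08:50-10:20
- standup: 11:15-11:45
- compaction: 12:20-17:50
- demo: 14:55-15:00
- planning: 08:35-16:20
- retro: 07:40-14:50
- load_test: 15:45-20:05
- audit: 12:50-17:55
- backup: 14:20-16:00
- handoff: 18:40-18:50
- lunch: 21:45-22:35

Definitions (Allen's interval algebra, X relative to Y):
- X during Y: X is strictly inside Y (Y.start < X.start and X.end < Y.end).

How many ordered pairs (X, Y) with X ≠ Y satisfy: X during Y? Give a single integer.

17

Checking all 182 ordered pairs for relation 'during'; matching pairs in alphabetical order:
(backup, audit): backup during audit ✓
(backup, compaction): backup during compaction ✓
(backup, planning): backup during planning ✓
(backup, rehearsal): backup during rehearsal ✓
(demo, audit): demo during audit ✓
(demo, backup): demo during backup ✓
(demo, compaction): demo during compaction ✓
(demo, planning): demo during planning ✓
(demo, rehearsal): demo during rehearsal ✓
(handoff, load_test): handoff during load_test ✓
(handoff, onboarding): handoff during onboarding ✓
(interview, planning): interview during planning ✓
(interview, retro): interview during retro ✓
(rehearsal, planning): rehearsal during planning ✓
(standup, planning): standup during planning ✓
(standup, rehearsal): standup during rehearsal ✓
(standup, retro): standup during retro ✓
Count: 17.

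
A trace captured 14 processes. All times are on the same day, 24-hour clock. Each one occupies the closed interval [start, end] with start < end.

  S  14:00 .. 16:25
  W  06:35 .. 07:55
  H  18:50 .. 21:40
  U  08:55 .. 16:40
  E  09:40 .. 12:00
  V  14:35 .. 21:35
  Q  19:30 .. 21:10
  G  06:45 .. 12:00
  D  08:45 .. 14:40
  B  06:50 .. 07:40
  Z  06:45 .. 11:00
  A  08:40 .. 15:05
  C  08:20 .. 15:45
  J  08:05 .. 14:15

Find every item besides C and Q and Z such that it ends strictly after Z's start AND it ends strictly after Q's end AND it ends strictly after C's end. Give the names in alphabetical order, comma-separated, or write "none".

Conditions: its end is strictly after Z's start (X.end > 06:45) AND its end is strictly after Q's end (X.end > 21:10) AND its end is strictly after C's end (X.end > 15:45).
A: end 15:05 > 06:45? ✓; end 15:05 > 21:10? ✗; end 15:05 > 15:45? ✗ → no.
B: end 07:40 > 06:45? ✓; end 07:40 > 21:10? ✗; end 07:40 > 15:45? ✗ → no.
D: end 14:40 > 06:45? ✓; end 14:40 > 21:10? ✗; end 14:40 > 15:45? ✗ → no.
E: end 12:00 > 06:45? ✓; end 12:00 > 21:10? ✗; end 12:00 > 15:45? ✗ → no.
G: end 12:00 > 06:45? ✓; end 12:00 > 21:10? ✗; end 12:00 > 15:45? ✗ → no.
H: end 21:40 > 06:45? ✓; end 21:40 > 21:10? ✓; end 21:40 > 15:45? ✓ → yes.
J: end 14:15 > 06:45? ✓; end 14:15 > 21:10? ✗; end 14:15 > 15:45? ✗ → no.
S: end 16:25 > 06:45? ✓; end 16:25 > 21:10? ✗; end 16:25 > 15:45? ✓ → no.
U: end 16:40 > 06:45? ✓; end 16:40 > 21:10? ✗; end 16:40 > 15:45? ✓ → no.
V: end 21:35 > 06:45? ✓; end 21:35 > 21:10? ✓; end 21:35 > 15:45? ✓ → yes.
W: end 07:55 > 06:45? ✓; end 07:55 > 21:10? ✗; end 07:55 > 15:45? ✗ → no.
Result: H, V.

H, V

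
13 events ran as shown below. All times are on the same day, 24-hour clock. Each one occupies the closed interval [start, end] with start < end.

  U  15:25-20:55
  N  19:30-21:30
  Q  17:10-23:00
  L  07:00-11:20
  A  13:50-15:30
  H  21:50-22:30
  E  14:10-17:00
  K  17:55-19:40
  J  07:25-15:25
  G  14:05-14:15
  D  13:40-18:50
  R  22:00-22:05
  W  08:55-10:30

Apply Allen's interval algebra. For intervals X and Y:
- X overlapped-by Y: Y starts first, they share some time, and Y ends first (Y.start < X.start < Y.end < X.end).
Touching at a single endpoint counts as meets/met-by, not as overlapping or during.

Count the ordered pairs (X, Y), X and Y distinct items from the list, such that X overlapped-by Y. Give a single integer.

Checking all 156 ordered pairs for relation 'overlapped-by'; matching pairs in alphabetical order:
(A, J): A overlapped-by J ✓
(D, J): D overlapped-by J ✓
(E, A): E overlapped-by A ✓
(E, G): E overlapped-by G ✓
(E, J): E overlapped-by J ✓
(J, L): J overlapped-by L ✓
(K, D): K overlapped-by D ✓
(N, K): N overlapped-by K ✓
(N, U): N overlapped-by U ✓
(Q, D): Q overlapped-by D ✓
(Q, U): Q overlapped-by U ✓
(U, A): U overlapped-by A ✓
(U, D): U overlapped-by D ✓
(U, E): U overlapped-by E ✓
Count: 14.

14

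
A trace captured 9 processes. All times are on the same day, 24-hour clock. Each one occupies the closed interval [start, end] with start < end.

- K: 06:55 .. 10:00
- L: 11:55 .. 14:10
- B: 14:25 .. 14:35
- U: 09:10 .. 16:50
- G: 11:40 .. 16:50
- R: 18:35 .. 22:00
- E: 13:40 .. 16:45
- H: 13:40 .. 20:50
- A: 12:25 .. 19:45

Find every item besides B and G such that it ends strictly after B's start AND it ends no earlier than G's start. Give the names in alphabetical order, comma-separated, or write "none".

Conditions: its end is strictly after B's start (X.end > 14:25) AND its end is no earlier than G's start (X.end >= 11:40).
A: end 19:45 > 14:25? ✓; end 19:45 >= 11:40? ✓ → yes.
E: end 16:45 > 14:25? ✓; end 16:45 >= 11:40? ✓ → yes.
H: end 20:50 > 14:25? ✓; end 20:50 >= 11:40? ✓ → yes.
K: end 10:00 > 14:25? ✗; end 10:00 >= 11:40? ✗ → no.
L: end 14:10 > 14:25? ✗; end 14:10 >= 11:40? ✓ → no.
R: end 22:00 > 14:25? ✓; end 22:00 >= 11:40? ✓ → yes.
U: end 16:50 > 14:25? ✓; end 16:50 >= 11:40? ✓ → yes.
Result: A, E, H, R, U.

A, E, H, R, U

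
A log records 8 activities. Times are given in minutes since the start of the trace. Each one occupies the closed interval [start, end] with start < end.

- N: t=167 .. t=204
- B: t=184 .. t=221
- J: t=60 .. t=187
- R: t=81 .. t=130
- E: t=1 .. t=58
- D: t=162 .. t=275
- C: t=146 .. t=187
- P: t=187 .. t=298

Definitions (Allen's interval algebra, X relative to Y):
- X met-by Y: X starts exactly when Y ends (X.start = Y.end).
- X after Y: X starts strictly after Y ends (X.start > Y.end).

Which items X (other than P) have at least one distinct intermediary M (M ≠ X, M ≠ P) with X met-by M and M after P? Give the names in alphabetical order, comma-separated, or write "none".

none

Target P = [t=187, t=298].
Intermediaries M with M after P: none.
Union: none.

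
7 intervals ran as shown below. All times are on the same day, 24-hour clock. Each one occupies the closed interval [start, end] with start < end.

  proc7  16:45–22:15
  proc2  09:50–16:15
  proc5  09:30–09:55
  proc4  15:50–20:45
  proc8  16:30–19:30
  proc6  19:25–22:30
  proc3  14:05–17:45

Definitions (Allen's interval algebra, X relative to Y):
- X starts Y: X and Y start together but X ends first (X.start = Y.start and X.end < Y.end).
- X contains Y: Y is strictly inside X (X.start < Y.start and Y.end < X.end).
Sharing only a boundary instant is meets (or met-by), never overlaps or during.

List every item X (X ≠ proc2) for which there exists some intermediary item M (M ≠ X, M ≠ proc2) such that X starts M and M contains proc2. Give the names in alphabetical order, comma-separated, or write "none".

Target proc2 = [09:50, 16:15].
Intermediaries M with M contains proc2: none.
Union: none.

none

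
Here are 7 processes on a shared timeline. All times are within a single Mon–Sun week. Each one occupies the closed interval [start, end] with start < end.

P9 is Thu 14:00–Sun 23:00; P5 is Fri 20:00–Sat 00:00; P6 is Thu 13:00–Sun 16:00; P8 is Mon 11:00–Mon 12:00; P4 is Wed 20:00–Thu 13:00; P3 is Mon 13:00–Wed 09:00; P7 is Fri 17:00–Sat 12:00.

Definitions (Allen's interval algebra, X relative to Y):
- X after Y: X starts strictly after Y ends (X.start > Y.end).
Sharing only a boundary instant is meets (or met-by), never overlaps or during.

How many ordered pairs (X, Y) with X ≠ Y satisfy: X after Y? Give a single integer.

Checking all 42 ordered pairs for relation 'after'; matching pairs in alphabetical order:
(P3, P8): P3 after P8 ✓
(P4, P3): P4 after P3 ✓
(P4, P8): P4 after P8 ✓
(P5, P3): P5 after P3 ✓
(P5, P4): P5 after P4 ✓
(P5, P8): P5 after P8 ✓
(P6, P3): P6 after P3 ✓
(P6, P8): P6 after P8 ✓
(P7, P3): P7 after P3 ✓
(P7, P4): P7 after P4 ✓
(P7, P8): P7 after P8 ✓
(P9, P3): P9 after P3 ✓
(P9, P4): P9 after P4 ✓
(P9, P8): P9 after P8 ✓
Count: 14.

14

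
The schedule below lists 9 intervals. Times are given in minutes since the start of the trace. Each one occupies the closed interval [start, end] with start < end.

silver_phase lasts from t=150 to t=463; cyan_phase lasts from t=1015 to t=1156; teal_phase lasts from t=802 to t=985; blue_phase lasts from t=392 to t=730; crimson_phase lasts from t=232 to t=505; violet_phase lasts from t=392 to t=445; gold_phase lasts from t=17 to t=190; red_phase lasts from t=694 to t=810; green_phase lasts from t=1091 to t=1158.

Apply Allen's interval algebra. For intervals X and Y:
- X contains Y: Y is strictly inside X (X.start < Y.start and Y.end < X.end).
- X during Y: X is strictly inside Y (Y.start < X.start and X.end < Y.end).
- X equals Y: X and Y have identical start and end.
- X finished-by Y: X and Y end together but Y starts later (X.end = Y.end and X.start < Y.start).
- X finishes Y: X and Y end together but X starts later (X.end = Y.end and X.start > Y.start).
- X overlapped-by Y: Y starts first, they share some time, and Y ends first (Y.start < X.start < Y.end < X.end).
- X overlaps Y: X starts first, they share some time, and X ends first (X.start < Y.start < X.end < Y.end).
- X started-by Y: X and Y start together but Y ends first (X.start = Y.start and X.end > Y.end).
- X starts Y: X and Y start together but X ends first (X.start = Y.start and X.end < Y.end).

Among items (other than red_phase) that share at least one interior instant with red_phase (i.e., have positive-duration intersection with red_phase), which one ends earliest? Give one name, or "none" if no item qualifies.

blue_phase

Target red_phase = [t=694, t=810].
blue_phase [t=392, t=730] → overlaps → candidate.
crimson_phase [t=232, t=505] → before → excluded.
cyan_phase [t=1015, t=1156] → after → excluded.
gold_phase [t=17, t=190] → before → excluded.
green_phase [t=1091, t=1158] → after → excluded.
silver_phase [t=150, t=463] → before → excluded.
teal_phase [t=802, t=985] → overlapped-by → candidate.
violet_phase [t=392, t=445] → before → excluded.
Among candidates, earliest end is t=730 → blue_phase.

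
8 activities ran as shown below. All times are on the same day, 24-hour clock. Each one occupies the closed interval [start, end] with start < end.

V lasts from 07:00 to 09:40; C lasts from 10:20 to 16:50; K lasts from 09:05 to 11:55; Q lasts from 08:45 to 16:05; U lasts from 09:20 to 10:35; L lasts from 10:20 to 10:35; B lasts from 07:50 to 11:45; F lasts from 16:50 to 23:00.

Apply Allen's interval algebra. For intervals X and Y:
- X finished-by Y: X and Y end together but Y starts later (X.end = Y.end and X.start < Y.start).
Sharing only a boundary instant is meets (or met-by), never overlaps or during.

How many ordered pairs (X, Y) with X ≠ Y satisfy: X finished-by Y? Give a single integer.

Checking all 56 ordered pairs for relation 'finished-by'; matching pairs in alphabetical order:
(U, L): U finished-by L ✓
Count: 1.

1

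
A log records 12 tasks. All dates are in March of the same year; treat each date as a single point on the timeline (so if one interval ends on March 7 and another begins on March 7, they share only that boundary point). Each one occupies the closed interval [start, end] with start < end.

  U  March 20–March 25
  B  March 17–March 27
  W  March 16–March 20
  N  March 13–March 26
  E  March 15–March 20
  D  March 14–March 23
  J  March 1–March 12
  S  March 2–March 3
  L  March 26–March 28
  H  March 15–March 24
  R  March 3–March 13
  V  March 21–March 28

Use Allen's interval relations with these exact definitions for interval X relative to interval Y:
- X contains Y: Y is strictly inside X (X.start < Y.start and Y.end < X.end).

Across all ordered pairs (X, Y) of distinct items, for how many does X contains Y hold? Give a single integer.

10

Checking all 132 ordered pairs for relation 'contains'; matching pairs in alphabetical order:
(B, U): B contains U ✓
(D, E): D contains E ✓
(D, W): D contains W ✓
(H, W): H contains W ✓
(J, S): J contains S ✓
(N, D): N contains D ✓
(N, E): N contains E ✓
(N, H): N contains H ✓
(N, U): N contains U ✓
(N, W): N contains W ✓
Count: 10.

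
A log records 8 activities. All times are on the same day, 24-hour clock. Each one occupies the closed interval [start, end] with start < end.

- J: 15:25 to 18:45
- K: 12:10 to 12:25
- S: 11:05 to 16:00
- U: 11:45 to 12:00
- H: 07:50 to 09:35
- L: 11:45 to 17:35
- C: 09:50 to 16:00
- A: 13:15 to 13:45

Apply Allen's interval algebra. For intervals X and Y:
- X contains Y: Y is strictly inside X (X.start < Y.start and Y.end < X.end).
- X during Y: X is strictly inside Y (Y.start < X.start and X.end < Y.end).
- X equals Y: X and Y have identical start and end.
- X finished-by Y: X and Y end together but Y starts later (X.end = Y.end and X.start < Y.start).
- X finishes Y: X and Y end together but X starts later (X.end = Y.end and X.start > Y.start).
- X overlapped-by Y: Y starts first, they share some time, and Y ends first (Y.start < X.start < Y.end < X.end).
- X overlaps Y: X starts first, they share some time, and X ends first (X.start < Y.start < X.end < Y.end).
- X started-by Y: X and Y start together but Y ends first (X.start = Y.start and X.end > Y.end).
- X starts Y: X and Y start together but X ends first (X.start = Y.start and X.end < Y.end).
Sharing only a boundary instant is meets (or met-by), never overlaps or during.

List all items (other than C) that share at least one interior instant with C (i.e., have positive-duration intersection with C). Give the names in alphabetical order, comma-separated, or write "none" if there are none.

Target C = [09:50, 16:00].
A [13:15, 13:45] → during → yes.
H [07:50, 09:35] → before → no.
J [15:25, 18:45] → overlapped-by → yes.
K [12:10, 12:25] → during → yes.
L [11:45, 17:35] → overlapped-by → yes.
S [11:05, 16:00] → finishes → yes.
U [11:45, 12:00] → during → yes.
Result: A, J, K, L, S, U.

A, J, K, L, S, U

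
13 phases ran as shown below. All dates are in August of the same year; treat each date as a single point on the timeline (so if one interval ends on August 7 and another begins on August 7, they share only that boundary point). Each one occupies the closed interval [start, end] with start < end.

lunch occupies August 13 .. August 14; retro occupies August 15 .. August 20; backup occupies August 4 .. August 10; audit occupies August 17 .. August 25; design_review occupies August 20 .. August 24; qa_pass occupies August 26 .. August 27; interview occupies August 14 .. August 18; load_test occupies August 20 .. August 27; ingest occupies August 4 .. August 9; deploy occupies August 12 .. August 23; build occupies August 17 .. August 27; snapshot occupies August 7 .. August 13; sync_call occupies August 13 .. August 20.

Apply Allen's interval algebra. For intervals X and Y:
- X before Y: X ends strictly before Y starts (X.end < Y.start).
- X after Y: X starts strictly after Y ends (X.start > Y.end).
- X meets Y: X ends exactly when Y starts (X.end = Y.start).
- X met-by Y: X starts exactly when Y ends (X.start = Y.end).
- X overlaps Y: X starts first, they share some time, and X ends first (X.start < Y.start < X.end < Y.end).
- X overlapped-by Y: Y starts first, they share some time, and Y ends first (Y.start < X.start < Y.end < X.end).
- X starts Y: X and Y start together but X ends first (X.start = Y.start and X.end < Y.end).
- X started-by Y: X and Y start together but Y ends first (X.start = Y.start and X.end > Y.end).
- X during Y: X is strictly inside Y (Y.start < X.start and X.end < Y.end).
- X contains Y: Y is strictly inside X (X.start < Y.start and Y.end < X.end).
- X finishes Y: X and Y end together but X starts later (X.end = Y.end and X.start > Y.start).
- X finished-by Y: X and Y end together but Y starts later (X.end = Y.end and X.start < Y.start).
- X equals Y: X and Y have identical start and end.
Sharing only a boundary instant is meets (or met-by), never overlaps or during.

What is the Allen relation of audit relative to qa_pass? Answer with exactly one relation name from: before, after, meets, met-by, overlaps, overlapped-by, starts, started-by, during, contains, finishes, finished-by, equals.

audit = [August 17, August 25]; qa_pass = [August 26, August 27].
Compare endpoints: audit.start < qa_pass.start, audit.start < qa_pass.end, audit.end < qa_pass.start, audit.end < qa_pass.end.
That pattern is 'before'.

before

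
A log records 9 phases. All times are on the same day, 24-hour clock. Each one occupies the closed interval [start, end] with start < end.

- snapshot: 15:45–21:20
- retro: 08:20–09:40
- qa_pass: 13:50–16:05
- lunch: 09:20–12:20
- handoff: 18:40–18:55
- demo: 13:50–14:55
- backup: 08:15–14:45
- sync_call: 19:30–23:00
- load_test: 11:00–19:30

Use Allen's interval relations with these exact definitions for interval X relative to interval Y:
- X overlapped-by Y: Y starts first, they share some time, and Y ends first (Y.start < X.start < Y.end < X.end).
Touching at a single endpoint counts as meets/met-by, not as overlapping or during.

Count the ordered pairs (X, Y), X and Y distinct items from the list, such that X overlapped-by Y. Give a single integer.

8

Checking all 72 ordered pairs for relation 'overlapped-by'; matching pairs in alphabetical order:
(demo, backup): demo overlapped-by backup ✓
(load_test, backup): load_test overlapped-by backup ✓
(load_test, lunch): load_test overlapped-by lunch ✓
(lunch, retro): lunch overlapped-by retro ✓
(qa_pass, backup): qa_pass overlapped-by backup ✓
(snapshot, load_test): snapshot overlapped-by load_test ✓
(snapshot, qa_pass): snapshot overlapped-by qa_pass ✓
(sync_call, snapshot): sync_call overlapped-by snapshot ✓
Count: 8.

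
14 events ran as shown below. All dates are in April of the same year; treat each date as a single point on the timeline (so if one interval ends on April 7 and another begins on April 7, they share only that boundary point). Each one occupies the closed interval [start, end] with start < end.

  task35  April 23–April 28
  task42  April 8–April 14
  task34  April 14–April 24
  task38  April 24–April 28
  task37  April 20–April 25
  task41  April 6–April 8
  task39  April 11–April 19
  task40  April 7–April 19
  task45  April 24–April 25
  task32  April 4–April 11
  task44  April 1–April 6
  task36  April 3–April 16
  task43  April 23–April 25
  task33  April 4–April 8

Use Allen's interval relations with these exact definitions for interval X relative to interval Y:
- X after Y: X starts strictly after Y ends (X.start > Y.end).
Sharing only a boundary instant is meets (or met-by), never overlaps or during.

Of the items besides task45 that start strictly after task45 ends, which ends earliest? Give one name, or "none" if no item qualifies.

Target task45 = [April 24, April 25].
task32 [April 4, April 11] → before → excluded.
task33 [April 4, April 8] → before → excluded.
task34 [April 14, April 24] → meets → excluded.
task35 [April 23, April 28] → contains → excluded.
task36 [April 3, April 16] → before → excluded.
task37 [April 20, April 25] → finished-by → excluded.
task38 [April 24, April 28] → started-by → excluded.
task39 [April 11, April 19] → before → excluded.
task40 [April 7, April 19] → before → excluded.
task41 [April 6, April 8] → before → excluded.
task42 [April 8, April 14] → before → excluded.
task43 [April 23, April 25] → finished-by → excluded.
task44 [April 1, April 6] → before → excluded.
No candidates → none.

none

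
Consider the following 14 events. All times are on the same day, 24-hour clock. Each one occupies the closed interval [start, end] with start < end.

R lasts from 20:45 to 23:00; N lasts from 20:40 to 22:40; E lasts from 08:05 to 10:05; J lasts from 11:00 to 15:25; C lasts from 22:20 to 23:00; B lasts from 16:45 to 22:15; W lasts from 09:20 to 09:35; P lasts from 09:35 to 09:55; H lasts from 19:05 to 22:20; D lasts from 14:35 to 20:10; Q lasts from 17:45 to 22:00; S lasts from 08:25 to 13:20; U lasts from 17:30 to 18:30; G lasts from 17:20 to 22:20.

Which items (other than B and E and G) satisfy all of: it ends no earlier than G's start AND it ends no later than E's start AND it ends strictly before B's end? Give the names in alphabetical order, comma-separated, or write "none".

Conditions: its end is no earlier than G's start (X.end >= 17:20) AND its end is no later than E's start (X.end <= 08:05) AND its end is strictly before B's end (X.end < 22:15).
C: end 23:00 >= 17:20? ✓; end 23:00 <= 08:05? ✗; end 23:00 < 22:15? ✗ → no.
D: end 20:10 >= 17:20? ✓; end 20:10 <= 08:05? ✗; end 20:10 < 22:15? ✓ → no.
H: end 22:20 >= 17:20? ✓; end 22:20 <= 08:05? ✗; end 22:20 < 22:15? ✗ → no.
J: end 15:25 >= 17:20? ✗; end 15:25 <= 08:05? ✗; end 15:25 < 22:15? ✓ → no.
N: end 22:40 >= 17:20? ✓; end 22:40 <= 08:05? ✗; end 22:40 < 22:15? ✗ → no.
P: end 09:55 >= 17:20? ✗; end 09:55 <= 08:05? ✗; end 09:55 < 22:15? ✓ → no.
Q: end 22:00 >= 17:20? ✓; end 22:00 <= 08:05? ✗; end 22:00 < 22:15? ✓ → no.
R: end 23:00 >= 17:20? ✓; end 23:00 <= 08:05? ✗; end 23:00 < 22:15? ✗ → no.
S: end 13:20 >= 17:20? ✗; end 13:20 <= 08:05? ✗; end 13:20 < 22:15? ✓ → no.
U: end 18:30 >= 17:20? ✓; end 18:30 <= 08:05? ✗; end 18:30 < 22:15? ✓ → no.
W: end 09:35 >= 17:20? ✗; end 09:35 <= 08:05? ✗; end 09:35 < 22:15? ✓ → no.
Result: none.

none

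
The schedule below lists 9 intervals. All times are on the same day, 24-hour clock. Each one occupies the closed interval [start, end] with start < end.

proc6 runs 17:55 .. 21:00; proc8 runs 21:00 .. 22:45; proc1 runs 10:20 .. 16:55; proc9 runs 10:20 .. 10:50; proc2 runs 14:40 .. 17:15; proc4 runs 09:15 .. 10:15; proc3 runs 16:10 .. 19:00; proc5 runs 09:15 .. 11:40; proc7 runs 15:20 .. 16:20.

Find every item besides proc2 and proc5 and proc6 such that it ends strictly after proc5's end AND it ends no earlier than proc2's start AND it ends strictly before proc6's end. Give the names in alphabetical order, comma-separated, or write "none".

Conditions: its end is strictly after proc5's end (X.end > 11:40) AND its end is no earlier than proc2's start (X.end >= 14:40) AND its end is strictly before proc6's end (X.end < 21:00).
proc1: end 16:55 > 11:40? ✓; end 16:55 >= 14:40? ✓; end 16:55 < 21:00? ✓ → yes.
proc3: end 19:00 > 11:40? ✓; end 19:00 >= 14:40? ✓; end 19:00 < 21:00? ✓ → yes.
proc4: end 10:15 > 11:40? ✗; end 10:15 >= 14:40? ✗; end 10:15 < 21:00? ✓ → no.
proc7: end 16:20 > 11:40? ✓; end 16:20 >= 14:40? ✓; end 16:20 < 21:00? ✓ → yes.
proc8: end 22:45 > 11:40? ✓; end 22:45 >= 14:40? ✓; end 22:45 < 21:00? ✗ → no.
proc9: end 10:50 > 11:40? ✗; end 10:50 >= 14:40? ✗; end 10:50 < 21:00? ✓ → no.
Result: proc1, proc3, proc7.

proc1, proc3, proc7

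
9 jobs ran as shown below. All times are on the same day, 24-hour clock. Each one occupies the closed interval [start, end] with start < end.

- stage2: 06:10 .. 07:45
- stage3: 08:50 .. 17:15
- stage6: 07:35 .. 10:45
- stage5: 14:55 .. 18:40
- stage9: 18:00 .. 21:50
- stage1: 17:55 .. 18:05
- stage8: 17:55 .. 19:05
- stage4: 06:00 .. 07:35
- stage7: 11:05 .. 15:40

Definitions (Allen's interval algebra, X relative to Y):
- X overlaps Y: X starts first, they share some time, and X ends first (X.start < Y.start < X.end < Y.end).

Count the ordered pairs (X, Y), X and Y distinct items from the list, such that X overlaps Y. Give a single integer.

Checking all 72 ordered pairs for relation 'overlaps'; matching pairs in alphabetical order:
(stage1, stage9): stage1 overlaps stage9 ✓
(stage2, stage6): stage2 overlaps stage6 ✓
(stage3, stage5): stage3 overlaps stage5 ✓
(stage4, stage2): stage4 overlaps stage2 ✓
(stage5, stage8): stage5 overlaps stage8 ✓
(stage5, stage9): stage5 overlaps stage9 ✓
(stage6, stage3): stage6 overlaps stage3 ✓
(stage7, stage5): stage7 overlaps stage5 ✓
(stage8, stage9): stage8 overlaps stage9 ✓
Count: 9.

9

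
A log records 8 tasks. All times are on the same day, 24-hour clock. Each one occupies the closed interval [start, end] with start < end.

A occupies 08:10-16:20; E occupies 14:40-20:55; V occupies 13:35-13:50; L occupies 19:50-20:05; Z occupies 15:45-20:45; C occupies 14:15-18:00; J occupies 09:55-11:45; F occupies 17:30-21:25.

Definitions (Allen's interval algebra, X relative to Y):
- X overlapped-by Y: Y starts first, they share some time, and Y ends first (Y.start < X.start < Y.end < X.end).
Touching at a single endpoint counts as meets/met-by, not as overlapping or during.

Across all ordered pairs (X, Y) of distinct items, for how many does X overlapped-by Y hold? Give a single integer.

Checking all 56 ordered pairs for relation 'overlapped-by'; matching pairs in alphabetical order:
(C, A): C overlapped-by A ✓
(E, A): E overlapped-by A ✓
(E, C): E overlapped-by C ✓
(F, C): F overlapped-by C ✓
(F, E): F overlapped-by E ✓
(F, Z): F overlapped-by Z ✓
(Z, A): Z overlapped-by A ✓
(Z, C): Z overlapped-by C ✓
Count: 8.

8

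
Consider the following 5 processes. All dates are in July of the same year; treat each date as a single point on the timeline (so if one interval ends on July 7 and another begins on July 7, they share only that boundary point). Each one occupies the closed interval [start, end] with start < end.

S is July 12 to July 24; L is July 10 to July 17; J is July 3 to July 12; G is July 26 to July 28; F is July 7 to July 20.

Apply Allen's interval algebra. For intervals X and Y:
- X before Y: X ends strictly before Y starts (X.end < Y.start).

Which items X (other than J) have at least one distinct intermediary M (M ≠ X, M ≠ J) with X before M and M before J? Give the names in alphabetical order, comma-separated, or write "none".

none

Target J = [July 3, July 12].
Intermediaries M with M before J: none.
Union: none.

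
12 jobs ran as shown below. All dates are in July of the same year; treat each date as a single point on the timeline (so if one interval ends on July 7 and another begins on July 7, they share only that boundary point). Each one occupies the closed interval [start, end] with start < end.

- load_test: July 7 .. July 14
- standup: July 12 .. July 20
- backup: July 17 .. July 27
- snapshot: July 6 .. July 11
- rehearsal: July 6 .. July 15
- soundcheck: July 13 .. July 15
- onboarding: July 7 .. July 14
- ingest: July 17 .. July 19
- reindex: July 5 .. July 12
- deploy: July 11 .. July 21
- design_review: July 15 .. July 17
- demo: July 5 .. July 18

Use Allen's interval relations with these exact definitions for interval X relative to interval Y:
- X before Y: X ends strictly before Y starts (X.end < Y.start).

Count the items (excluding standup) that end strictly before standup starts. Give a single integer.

Target standup = [July 12, July 20].
backup [July 17, July 27] → overlapped-by → no.
demo [July 5, July 18] → overlaps → no.
deploy [July 11, July 21] → contains → no.
design_review [July 15, July 17] → during → no.
ingest [July 17, July 19] → during → no.
load_test [July 7, July 14] → overlaps → no.
onboarding [July 7, July 14] → overlaps → no.
rehearsal [July 6, July 15] → overlaps → no.
reindex [July 5, July 12] → meets → no.
snapshot [July 6, July 11] → before → counts.
soundcheck [July 13, July 15] → during → no.
Total: 1.

1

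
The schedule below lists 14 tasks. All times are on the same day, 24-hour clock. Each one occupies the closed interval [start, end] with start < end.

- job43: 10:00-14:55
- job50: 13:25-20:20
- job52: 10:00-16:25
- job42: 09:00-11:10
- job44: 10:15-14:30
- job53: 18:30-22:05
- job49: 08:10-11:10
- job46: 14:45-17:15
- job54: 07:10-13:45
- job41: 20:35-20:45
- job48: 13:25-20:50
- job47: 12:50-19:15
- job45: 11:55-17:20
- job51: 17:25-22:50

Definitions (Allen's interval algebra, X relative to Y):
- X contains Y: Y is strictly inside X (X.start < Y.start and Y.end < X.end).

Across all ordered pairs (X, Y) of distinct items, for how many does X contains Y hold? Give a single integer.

12

Checking all 182 ordered pairs for relation 'contains'; matching pairs in alphabetical order:
(job43, job44): job43 contains job44 ✓
(job45, job46): job45 contains job46 ✓
(job47, job46): job47 contains job46 ✓
(job48, job41): job48 contains job41 ✓
(job48, job46): job48 contains job46 ✓
(job50, job46): job50 contains job46 ✓
(job51, job41): job51 contains job41 ✓
(job51, job53): job51 contains job53 ✓
(job52, job44): job52 contains job44 ✓
(job53, job41): job53 contains job41 ✓
(job54, job42): job54 contains job42 ✓
(job54, job49): job54 contains job49 ✓
Count: 12.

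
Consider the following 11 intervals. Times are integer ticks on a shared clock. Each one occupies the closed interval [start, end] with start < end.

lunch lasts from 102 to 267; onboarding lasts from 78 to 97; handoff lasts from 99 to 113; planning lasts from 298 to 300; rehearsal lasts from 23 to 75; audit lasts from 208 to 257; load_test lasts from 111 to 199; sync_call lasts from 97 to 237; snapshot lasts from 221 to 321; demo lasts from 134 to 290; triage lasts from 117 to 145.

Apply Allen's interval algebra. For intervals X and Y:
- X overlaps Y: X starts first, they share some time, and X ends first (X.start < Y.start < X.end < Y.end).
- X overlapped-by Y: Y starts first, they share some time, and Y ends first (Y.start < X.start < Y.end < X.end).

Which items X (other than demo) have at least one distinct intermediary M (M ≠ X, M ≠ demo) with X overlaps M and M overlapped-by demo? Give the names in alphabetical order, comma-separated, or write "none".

audit, lunch, sync_call

Target demo = [134, 290].
Intermediaries M with M overlapped-by demo: snapshot.
Via snapshot — items with X overlaps snapshot: audit, lunch, sync_call.
Union: audit, lunch, sync_call.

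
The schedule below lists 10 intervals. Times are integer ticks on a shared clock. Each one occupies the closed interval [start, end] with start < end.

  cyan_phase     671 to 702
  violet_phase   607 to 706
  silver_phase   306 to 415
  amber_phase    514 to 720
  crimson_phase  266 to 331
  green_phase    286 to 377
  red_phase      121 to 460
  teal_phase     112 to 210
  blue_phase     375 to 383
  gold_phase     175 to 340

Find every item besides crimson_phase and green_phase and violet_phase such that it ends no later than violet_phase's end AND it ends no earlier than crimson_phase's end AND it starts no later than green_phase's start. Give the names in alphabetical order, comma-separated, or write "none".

gold_phase, red_phase

Conditions: its end is no later than violet_phase's end (X.end <= 706) AND its end is no earlier than crimson_phase's end (X.end >= 331) AND its start is no later than green_phase's start (X.start <= 286).
amber_phase: end 720 <= 706? ✗; end 720 >= 331? ✓; start 514 <= 286? ✗ → no.
blue_phase: end 383 <= 706? ✓; end 383 >= 331? ✓; start 375 <= 286? ✗ → no.
cyan_phase: end 702 <= 706? ✓; end 702 >= 331? ✓; start 671 <= 286? ✗ → no.
gold_phase: end 340 <= 706? ✓; end 340 >= 331? ✓; start 175 <= 286? ✓ → yes.
red_phase: end 460 <= 706? ✓; end 460 >= 331? ✓; start 121 <= 286? ✓ → yes.
silver_phase: end 415 <= 706? ✓; end 415 >= 331? ✓; start 306 <= 286? ✗ → no.
teal_phase: end 210 <= 706? ✓; end 210 >= 331? ✗; start 112 <= 286? ✓ → no.
Result: gold_phase, red_phase.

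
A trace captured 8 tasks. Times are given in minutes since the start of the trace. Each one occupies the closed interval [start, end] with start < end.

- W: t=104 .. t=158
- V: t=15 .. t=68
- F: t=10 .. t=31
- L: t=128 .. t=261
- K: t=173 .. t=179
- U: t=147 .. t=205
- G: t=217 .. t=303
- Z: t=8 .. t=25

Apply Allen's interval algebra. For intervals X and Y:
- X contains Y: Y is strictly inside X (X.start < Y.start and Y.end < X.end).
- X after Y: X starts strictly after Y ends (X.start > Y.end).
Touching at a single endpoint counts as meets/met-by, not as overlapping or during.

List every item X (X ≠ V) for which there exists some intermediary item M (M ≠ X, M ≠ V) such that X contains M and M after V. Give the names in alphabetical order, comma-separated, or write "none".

Target V = [t=15, t=68].
Intermediaries M with M after V: G, K, L, U, W.
Via G — items with X contains G: none.
Via K — items with X contains K: L, U.
Via L — items with X contains L: none.
Via U — items with X contains U: L.
Via W — items with X contains W: none.
Union: L, U.

L, U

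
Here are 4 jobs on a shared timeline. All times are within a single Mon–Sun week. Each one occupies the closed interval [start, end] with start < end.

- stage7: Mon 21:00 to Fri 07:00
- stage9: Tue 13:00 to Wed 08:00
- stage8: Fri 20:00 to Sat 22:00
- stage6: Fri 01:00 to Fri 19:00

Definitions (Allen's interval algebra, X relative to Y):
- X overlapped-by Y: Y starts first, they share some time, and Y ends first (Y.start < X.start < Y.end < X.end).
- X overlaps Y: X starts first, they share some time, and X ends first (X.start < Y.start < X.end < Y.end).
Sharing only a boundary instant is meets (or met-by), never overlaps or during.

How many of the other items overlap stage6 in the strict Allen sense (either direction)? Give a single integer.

1

Target stage6 = [Fri 01:00, Fri 19:00].
stage7 [Mon 21:00, Fri 07:00] → overlaps → counts.
stage8 [Fri 20:00, Sat 22:00] → after → no.
stage9 [Tue 13:00, Wed 08:00] → before → no.
Total: 1.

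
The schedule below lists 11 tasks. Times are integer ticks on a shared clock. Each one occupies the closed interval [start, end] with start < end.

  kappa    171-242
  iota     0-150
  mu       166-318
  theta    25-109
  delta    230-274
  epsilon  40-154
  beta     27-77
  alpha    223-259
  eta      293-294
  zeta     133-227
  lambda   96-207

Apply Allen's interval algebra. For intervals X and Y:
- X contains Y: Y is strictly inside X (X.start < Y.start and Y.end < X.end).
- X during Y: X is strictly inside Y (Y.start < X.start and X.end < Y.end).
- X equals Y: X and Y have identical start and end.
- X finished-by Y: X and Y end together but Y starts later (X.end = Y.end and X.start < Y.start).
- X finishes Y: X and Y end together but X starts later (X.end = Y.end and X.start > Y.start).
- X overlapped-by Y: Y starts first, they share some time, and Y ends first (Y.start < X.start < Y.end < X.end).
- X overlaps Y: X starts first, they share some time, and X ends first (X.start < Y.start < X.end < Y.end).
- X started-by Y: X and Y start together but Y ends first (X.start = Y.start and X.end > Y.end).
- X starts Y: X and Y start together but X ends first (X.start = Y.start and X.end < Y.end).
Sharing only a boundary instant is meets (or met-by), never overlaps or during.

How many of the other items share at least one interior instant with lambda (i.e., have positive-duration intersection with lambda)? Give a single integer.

6

Target lambda = [96, 207].
alpha [223, 259] → after → no.
beta [27, 77] → before → no.
delta [230, 274] → after → no.
epsilon [40, 154] → overlaps → counts.
eta [293, 294] → after → no.
iota [0, 150] → overlaps → counts.
kappa [171, 242] → overlapped-by → counts.
mu [166, 318] → overlapped-by → counts.
theta [25, 109] → overlaps → counts.
zeta [133, 227] → overlapped-by → counts.
Total: 6.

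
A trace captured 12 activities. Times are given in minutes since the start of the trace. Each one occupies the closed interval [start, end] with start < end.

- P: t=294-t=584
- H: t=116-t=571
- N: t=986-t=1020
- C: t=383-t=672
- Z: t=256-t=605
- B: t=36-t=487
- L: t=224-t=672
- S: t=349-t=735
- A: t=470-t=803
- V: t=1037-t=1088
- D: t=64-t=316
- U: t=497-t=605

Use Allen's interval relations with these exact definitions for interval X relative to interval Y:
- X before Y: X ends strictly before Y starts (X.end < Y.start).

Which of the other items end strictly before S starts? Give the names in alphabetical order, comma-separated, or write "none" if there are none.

Target S = [t=349, t=735].
A [t=470, t=803] → overlapped-by → no.
B [t=36, t=487] → overlaps → no.
C [t=383, t=672] → during → no.
D [t=64, t=316] → before → yes.
H [t=116, t=571] → overlaps → no.
L [t=224, t=672] → overlaps → no.
N [t=986, t=1020] → after → no.
P [t=294, t=584] → overlaps → no.
U [t=497, t=605] → during → no.
V [t=1037, t=1088] → after → no.
Z [t=256, t=605] → overlaps → no.
Result: D.

D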